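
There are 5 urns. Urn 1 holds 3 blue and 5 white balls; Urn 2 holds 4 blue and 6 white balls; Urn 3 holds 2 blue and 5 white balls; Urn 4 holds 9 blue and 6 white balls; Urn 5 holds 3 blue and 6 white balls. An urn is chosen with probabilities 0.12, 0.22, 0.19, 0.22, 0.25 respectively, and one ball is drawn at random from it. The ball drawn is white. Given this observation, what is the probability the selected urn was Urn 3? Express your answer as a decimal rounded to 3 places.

Posterior probability ≈ 0.227

P(white|Urn 1) = 0.625; P(white|Urn 2) = 0.6; P(white|Urn 3) = 0.7143; P(white|Urn 4) = 0.4; P(white|Urn 5) = 0.6667.
Prior × likelihood for each source: 0.12·0.625=0.07500, 0.22·0.6=0.1320, 0.19·0.7143=0.1357, 0.22·0.4=0.08800, 0.25·0.6667=0.1667. Summing gives P(white) = 0.59738.
P(Urn 3 | white) = 0.1357 / 0.59738 = 0.227.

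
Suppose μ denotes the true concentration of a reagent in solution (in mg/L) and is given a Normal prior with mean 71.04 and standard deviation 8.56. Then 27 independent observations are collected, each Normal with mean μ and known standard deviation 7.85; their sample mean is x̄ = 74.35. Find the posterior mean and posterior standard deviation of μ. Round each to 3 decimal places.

Posterior mean ≈ 74.250; posterior SD ≈ 1.488

With known σ, the Normal prior is conjugate. Weight on the data is w = (n/σ²)/(n/σ² + 1/τ₀²) = 0.438152/(0.438152+0.0136475) = 0.96979.
Posterior mean = w·x̄ + (1−w)·μ₀ = 0.96979·74.35 + 0.030207·71.04 = 74.250. Posterior variance = 1/(0.438152+0.0136475) = 2.21337, so SD = 1.488.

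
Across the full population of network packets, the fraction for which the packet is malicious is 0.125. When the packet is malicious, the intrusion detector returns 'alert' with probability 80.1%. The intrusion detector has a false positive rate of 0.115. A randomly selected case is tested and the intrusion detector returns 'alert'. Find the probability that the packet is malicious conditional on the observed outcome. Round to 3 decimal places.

Let H be the event that the packet is malicious. P(H) = 0.125, so P(¬H) = 0.875. With E the 'alert' result, P(E|H) = 0.801 and P(E|¬H) = 0.115.
P(E) = 0.801·0.125 + 0.115·0.875 = 0.10013 + 0.10063 = 0.20075.
By Bayes' theorem, P(H|E) = 0.10013 / 0.20075 = 0.499.

P(H | E) ≈ 0.499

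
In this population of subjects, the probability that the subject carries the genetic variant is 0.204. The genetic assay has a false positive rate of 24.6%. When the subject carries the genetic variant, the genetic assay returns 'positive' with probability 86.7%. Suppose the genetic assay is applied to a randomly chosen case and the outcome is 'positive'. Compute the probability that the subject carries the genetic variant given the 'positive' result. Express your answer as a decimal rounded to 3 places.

P(H | E) ≈ 0.475

Write H for 'the subject carries the genetic variant'. Prior odds H:¬H = 0.204/0.796 = 0.25628. For the 'positive' outcome, the likelihood ratio is 0.867/0.246 = 3.5244.
Posterior odds = 0.25628 × 3.5244 = 0.90324, so P(H|E) = 0.90324/(1+0.90324) = 0.475.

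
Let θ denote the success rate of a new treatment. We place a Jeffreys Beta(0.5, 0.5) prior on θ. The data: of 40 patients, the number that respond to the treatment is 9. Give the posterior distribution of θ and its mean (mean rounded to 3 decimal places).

Observing 9 successes and 31 failures updates Beta(0.5, 0.5) by adding the success and failure counts to the two shape parameters: α = 0.5+9 = 9.5, β = 0.5+31 = 31.5.
Posterior mean = α/(α+β) = 9.5/41 = 0.232.

Posterior: Beta(9.5, 31.5); mean ≈ 0.232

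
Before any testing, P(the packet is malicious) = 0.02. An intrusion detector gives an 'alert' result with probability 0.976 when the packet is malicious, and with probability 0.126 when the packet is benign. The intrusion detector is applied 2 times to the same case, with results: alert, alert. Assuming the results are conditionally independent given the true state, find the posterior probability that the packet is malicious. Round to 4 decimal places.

Let H be the event that the packet is malicious; start with P(H) = 0.02. P('alert'|H) = 0.976, P('alert'|¬H) = 0.126.
Update on result 1 ('alert'): P(H) ← 0.976·0.0200 / (0.976·0.0200 + 0.126·0.9800) = 0.019520/0.14300 = 0.1365.
Update on result 2 ('alert'): P(H) ← 0.976·0.1365 / (0.976·0.1365 + 0.126·0.8635) = 0.13323/0.24203 = 0.5505.

Posterior P(H) ≈ 0.5505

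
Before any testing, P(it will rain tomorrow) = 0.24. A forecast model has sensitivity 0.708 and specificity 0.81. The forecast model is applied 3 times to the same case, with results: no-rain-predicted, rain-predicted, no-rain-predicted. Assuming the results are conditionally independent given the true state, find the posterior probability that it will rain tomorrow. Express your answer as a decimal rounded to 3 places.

Let H be the event that it will rain tomorrow; start with P(H) = 0.24. P('rain-predicted'|H) = 0.708, P('rain-predicted'|¬H) = 0.19.
Update on result 1 ('no-rain-predicted'): P(H) ← 0.292·0.2400 / (0.292·0.2400 + 0.81·0.7600) = 0.070080/0.68568 = 0.1022.
Update on result 2 ('rain-predicted'): P(H) ← 0.708·0.1022 / (0.708·0.1022 + 0.19·0.8978) = 0.072361/0.24294 = 0.2979.
Update on result 3 ('no-rain-predicted'): P(H) ← 0.292·0.2979 / (0.292·0.2979 + 0.81·0.7021) = 0.086973/0.65571 = 0.1326.

Posterior P(H) ≈ 0.133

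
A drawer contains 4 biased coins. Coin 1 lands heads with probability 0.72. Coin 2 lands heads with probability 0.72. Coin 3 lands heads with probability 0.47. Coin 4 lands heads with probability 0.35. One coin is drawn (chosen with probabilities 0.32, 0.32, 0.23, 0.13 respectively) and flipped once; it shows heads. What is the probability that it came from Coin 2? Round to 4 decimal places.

Tabulate prior·likelihood by source: [1] prior 0.32, lik 0.72, product 0.2304; [2] prior 0.32, lik 0.72, product 0.2304; [3] prior 0.23, lik 0.47, product 0.1081; [4] prior 0.13, lik 0.35, product 0.04550.
Normalizing constant = 0.61440; the posterior for Coin 2 is its product over the sum, 0.2304/0.61440 = 0.3750.

Posterior probability ≈ 0.3750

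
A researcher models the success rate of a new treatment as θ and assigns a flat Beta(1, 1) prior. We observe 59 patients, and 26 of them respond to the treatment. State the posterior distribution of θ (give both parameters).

Posterior: Beta(27, 34)

The binomial likelihood is conjugate to the Beta prior: with 26 successes and 33 failures, the posterior is Beta(1+26, 1+33) = Beta(27, 34).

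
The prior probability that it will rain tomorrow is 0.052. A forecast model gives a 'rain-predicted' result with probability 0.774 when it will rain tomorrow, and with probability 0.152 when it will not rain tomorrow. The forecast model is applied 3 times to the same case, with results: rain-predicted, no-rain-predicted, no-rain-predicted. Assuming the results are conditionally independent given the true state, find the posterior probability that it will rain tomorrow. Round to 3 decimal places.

Let H be the event that it will rain tomorrow; start with P(H) = 0.052. P('rain-predicted'|H) = 0.774, P('rain-predicted'|¬H) = 0.152.
Update on result 1 ('rain-predicted'): P(H) ← 0.774·0.0520 / (0.774·0.0520 + 0.152·0.9480) = 0.040248/0.18434 = 0.2183.
Update on result 2 ('no-rain-predicted'): P(H) ← 0.226·0.2183 / (0.226·0.2183 + 0.848·0.7817) = 0.049343/0.71220 = 0.0693.
Update on result 3 ('no-rain-predicted'): P(H) ← 0.226·0.0693 / (0.226·0.0693 + 0.848·0.9307) = 0.015658/0.80491 = 0.0195.

Posterior P(H) ≈ 0.019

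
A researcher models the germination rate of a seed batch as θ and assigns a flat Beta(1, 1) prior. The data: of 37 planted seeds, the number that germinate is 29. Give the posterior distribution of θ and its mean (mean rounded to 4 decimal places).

Posterior: Beta(30, 9); mean ≈ 0.7692

Observing 29 successes and 8 failures updates Beta(1, 1) by adding the success and failure counts to the two shape parameters: α = 1+29 = 30, β = 1+8 = 9.
E[θ | data] = 30/(30+9) = 0.7692.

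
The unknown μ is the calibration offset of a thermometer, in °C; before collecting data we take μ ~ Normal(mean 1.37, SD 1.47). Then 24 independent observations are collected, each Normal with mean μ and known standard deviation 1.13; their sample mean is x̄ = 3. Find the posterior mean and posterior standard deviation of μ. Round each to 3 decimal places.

Posterior mean ≈ 2.961; posterior SD ≈ 0.228

With known σ, the Normal prior is conjugate. Weight on the data is w = (n/σ²)/(n/σ² + 1/τ₀²) = 18.7955/(18.7955+0.462770) = 0.97597.
Posterior mean = w·x̄ + (1−w)·μ₀ = 0.97597·3 + 0.024030·1.37 = 2.961. Posterior variance = 1/(18.7955+0.462770) = 0.0519257, so SD = 0.228.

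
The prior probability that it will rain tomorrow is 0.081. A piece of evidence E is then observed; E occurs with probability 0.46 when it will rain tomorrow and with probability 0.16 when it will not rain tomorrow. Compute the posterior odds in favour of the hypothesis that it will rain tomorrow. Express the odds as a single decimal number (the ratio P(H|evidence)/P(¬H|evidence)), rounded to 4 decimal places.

Prior odds = 0.081/(1−0.081) = 0.088139.
Likelihood ratio for E = 0.46/0.16 = 2.8750.
Posterior odds = prior odds × LR = 0.25340.

Posterior odds ≈ 0.2534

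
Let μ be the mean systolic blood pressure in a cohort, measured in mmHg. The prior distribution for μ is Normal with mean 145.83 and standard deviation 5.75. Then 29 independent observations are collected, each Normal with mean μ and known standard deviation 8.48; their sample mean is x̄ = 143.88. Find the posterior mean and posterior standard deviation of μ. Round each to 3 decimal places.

With known σ, the Normal prior is conjugate. Weight on the data is w = (n/σ²)/(n/σ² + 1/τ₀²) = 0.403280/(0.403280+0.0302457) = 0.93023.
Posterior mean = w·x̄ + (1−w)·μ₀ = 0.93023·143.88 + 0.069767·145.83 = 144.016. Posterior variance = 1/(0.403280+0.0302457) = 2.30667, so SD = 1.519.

Posterior mean ≈ 144.016; posterior SD ≈ 1.519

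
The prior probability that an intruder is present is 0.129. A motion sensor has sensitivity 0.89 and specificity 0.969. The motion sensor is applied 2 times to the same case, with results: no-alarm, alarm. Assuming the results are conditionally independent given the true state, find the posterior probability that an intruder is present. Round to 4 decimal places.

Let H be the event that an intruder is present; start with P(H) = 0.129. P('alarm'|H) = 0.89, P('alarm'|¬H) = 0.031.
Update on result 1 ('no-alarm'): P(H) ← 0.11·0.1290 / (0.11·0.1290 + 0.969·0.8710) = 0.014190/0.85819 = 0.0165.
Update on result 2 ('alarm'): P(H) ← 0.89·0.0165 / (0.89·0.0165 + 0.031·0.9835) = 0.014716/0.045203 = 0.3256.

Posterior P(H) ≈ 0.3256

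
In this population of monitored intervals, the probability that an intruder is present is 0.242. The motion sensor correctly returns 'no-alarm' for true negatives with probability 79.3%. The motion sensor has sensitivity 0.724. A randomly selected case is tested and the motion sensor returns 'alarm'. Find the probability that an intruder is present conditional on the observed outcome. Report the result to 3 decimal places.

P(H | E) ≈ 0.528

Let H be the event that an intruder is present. P(H) = 0.242, so P(¬H) = 0.758. With E the 'alarm' result, P(E|H) = 0.724 and P(E|¬H) = 0.207.
P(E) = 0.724·0.242 + 0.207·0.758 = 0.17521 + 0.15691 = 0.33211.
By Bayes' theorem, P(H|E) = 0.17521 / 0.33211 = 0.528.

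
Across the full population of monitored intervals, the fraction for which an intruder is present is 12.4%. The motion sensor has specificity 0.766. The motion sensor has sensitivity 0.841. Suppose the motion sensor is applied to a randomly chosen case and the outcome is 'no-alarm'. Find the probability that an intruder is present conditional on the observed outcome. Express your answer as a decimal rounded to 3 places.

Let H be the event that an intruder is present. P(H) = 0.124, so P(¬H) = 0.876. With E the 'no-alarm' result, P(E|H) = 0.159 and P(E|¬H) = 0.766.
P(E) = 0.159·0.124 + 0.766·0.876 = 0.019716 + 0.67102 = 0.69073.
By Bayes' theorem, P(H|E) = 0.019716 / 0.69073 = 0.029.

P(H | E) ≈ 0.029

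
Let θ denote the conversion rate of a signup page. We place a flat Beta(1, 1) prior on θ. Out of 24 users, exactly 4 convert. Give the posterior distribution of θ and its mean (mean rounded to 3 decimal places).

The binomial likelihood is conjugate to the Beta prior: with 4 successes and 20 failures, the posterior is Beta(1+4, 1+20) = Beta(5, 21).
Posterior mean = α/(α+β) = 5/26 = 0.192.

Posterior: Beta(5, 21); mean ≈ 0.192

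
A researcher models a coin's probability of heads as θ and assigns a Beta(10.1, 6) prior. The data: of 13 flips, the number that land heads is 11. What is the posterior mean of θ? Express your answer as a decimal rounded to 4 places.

The binomial likelihood is conjugate to the Beta prior: with 11 successes and 2 failures, the posterior is Beta(10.1+11, 6+2) = Beta(21.1, 8).
E[θ | data] = 21.1/(21.1+8) = 0.7251.

Posterior mean ≈ 0.7251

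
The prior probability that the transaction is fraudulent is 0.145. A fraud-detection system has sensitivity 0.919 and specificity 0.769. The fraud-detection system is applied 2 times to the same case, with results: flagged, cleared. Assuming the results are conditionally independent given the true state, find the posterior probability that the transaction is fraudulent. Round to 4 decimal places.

With H the event that the transaction is fraudulent, the joint likelihood of the observed sequence is P(data|H) = 0.919·0.081 = 0.074439 and P(data|¬H) = 0.231·0.769 = 0.17764.
Bayes: P(H|data) = 0.145·0.074439 / (0.145·0.074439 + 0.855·0.17764) = 0.010794/0.16268 = 0.0664.

Posterior P(H) ≈ 0.0664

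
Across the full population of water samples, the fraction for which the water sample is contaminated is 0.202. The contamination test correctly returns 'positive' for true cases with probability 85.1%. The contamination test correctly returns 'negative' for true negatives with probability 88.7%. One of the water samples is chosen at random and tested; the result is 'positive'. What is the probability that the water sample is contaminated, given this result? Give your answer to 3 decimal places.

Write H for 'the water sample is contaminated'. Prior odds H:¬H = 0.202/0.798 = 0.25313. For the 'positive' outcome, the likelihood ratio is 0.851/0.113 = 7.5310.
Posterior odds = 0.25313 × 7.5310 = 1.9063, so P(H|E) = 1.9063/(1+1.9063) = 0.656.

P(H | E) ≈ 0.656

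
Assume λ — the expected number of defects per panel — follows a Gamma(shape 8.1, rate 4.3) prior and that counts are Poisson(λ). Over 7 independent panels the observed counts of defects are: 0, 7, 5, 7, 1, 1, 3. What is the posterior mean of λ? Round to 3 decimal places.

Posterior mean ≈ 2.841

Total count ∑xᵢ = 24 over n = 7 panels.
Gamma is conjugate to the Poisson likelihood: posterior is Gamma(shape = 8.1+24 = 32.1, rate = 4.3+7 = 11.3).
Posterior mean = shape/rate = 32.1/11.3 = 2.841.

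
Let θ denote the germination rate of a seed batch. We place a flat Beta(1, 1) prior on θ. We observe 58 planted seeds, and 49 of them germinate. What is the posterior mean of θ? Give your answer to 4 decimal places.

The binomial likelihood is conjugate to the Beta prior: with 49 successes and 9 failures, the posterior is Beta(1+49, 1+9) = Beta(50, 10).
E[θ | data] = 50/(50+10) = 0.8333.

Posterior mean ≈ 0.8333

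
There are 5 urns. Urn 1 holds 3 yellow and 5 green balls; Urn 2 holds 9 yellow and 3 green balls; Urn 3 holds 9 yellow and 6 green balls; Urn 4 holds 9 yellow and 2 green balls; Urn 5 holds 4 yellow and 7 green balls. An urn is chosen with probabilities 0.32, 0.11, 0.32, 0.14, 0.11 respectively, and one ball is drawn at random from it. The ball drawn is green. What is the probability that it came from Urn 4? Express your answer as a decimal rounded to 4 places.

Posterior probability ≈ 0.0564

P(green|Urn 1) = 0.625; P(green|Urn 2) = 0.25; P(green|Urn 3) = 0.4; P(green|Urn 4) = 0.1818; P(green|Urn 5) = 0.6364.
Prior × likelihood for each source: 0.32·0.625=0.2000, 0.11·0.25=0.02750, 0.32·0.4=0.1280, 0.14·0.1818=0.02545, 0.11·0.6364=0.07000. Summing gives P(green) = 0.45095.
P(Urn 4 | green) = 0.02545 / 0.45095 = 0.0564.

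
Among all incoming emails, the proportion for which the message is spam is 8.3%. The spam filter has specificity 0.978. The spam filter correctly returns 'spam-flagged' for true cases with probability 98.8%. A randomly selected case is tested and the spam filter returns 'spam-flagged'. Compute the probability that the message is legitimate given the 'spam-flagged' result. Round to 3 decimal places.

P(¬H | E) ≈ 0.197

Let H be the event that the message is spam. P(H) = 0.083, so P(¬H) = 0.917. With E the 'spam-flagged' result, P(E|H) = 0.988 and P(E|¬H) = 0.022.
P(E) = 0.988·0.083 + 0.022·0.917 = 0.082004 + 0.020174 = 0.10218.
By Bayes' theorem, P(H|E) = 0.082004 / 0.10218 = 0.803. Hence P(¬H|E) = 1 − 0.803 = 0.197.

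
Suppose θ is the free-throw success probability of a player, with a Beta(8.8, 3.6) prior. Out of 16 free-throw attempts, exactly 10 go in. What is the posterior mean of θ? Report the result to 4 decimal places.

Posterior mean ≈ 0.6620

Observing 10 successes and 6 failures updates Beta(8.8, 3.6) by adding the success and failure counts to the two shape parameters: α = 8.8+10 = 18.8, β = 3.6+6 = 9.6.
Posterior mean = α/(α+β) = 18.8/28.4 = 0.6620.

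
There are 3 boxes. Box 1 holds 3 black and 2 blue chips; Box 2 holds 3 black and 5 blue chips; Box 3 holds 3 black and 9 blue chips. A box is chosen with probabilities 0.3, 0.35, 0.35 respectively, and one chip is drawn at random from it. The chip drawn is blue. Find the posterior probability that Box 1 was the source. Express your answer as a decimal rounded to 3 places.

P(blue|Box 1) = 0.4; P(blue|Box 2) = 0.625; P(blue|Box 3) = 0.75.
Prior × likelihood for each source: 0.3·0.4=0.1200, 0.35·0.625=0.2188, 0.35·0.75=0.2625. Summing gives P(blue) = 0.60125.
P(Box 1 | blue) = 0.1200 / 0.60125 = 0.200.

Posterior probability ≈ 0.200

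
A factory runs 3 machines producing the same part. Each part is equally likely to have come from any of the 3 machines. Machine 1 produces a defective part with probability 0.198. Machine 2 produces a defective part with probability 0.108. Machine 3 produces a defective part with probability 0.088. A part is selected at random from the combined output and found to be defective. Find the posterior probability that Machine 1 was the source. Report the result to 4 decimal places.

P(defective|M1) = 0.198; P(defective|M2) = 0.108; P(defective|M3) = 0.088.
Prior × likelihood for each source: 0.333333·0.198=0.06600, 0.333333·0.108=0.03600, 0.333333·0.088=0.02933. Summing gives P(defective) = 0.13133.
P(Machine 1 | defective) = 0.06600 / 0.13133 = 0.5025.

Posterior probability ≈ 0.5025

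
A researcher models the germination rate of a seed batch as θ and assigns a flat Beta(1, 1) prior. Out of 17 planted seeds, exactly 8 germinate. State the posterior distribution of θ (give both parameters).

Posterior: Beta(9, 10)

The binomial likelihood is conjugate to the Beta prior: with 8 successes and 9 failures, the posterior is Beta(1+8, 1+9) = Beta(9, 10).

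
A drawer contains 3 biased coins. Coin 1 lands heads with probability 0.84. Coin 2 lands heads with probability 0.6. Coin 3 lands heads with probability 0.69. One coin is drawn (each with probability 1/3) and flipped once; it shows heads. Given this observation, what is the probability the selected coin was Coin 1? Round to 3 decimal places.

Posterior probability ≈ 0.394

Tabulate prior·likelihood by source: [1] prior 0.333333, lik 0.84, product 0.2800; [2] prior 0.333333, lik 0.6, product 0.2000; [3] prior 0.333333, lik 0.69, product 0.2300.
Normalizing constant = 0.71000; the posterior for Coin 1 is its product over the sum, 0.2800/0.71000 = 0.394.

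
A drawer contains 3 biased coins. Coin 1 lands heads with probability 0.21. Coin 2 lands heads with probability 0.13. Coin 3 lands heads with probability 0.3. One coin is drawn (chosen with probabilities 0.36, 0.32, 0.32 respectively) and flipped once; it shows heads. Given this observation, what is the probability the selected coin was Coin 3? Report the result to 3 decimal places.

P(heads|C1) = 0.21; P(heads|C2) = 0.13; P(heads|C3) = 0.3.
Prior × likelihood for each source: 0.36·0.21=0.07560, 0.32·0.13=0.04160, 0.32·0.3=0.09600. Summing gives P(heads) = 0.21320.
P(Coin 3 | heads) = 0.09600 / 0.21320 = 0.450.

Posterior probability ≈ 0.450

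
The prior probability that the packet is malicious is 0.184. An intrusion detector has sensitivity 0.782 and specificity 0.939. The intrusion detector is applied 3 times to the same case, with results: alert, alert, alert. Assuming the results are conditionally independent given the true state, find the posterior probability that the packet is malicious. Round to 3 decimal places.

Posterior P(H) ≈ 0.998

Let H be the event that the packet is malicious; start with P(H) = 0.184. P('alert'|H) = 0.782, P('alert'|¬H) = 0.061.
Update on result 1 ('alert'): P(H) ← 0.782·0.1840 / (0.782·0.1840 + 0.061·0.8160) = 0.14389/0.19366 = 0.7430.
Update on result 2 ('alert'): P(H) ← 0.782·0.7430 / (0.782·0.7430 + 0.061·0.2570) = 0.58101/0.59669 = 0.9737.
Update on result 3 ('alert'): P(H) ← 0.782·0.9737 / (0.782·0.9737 + 0.061·0.0263) = 0.76145/0.76306 = 0.9979.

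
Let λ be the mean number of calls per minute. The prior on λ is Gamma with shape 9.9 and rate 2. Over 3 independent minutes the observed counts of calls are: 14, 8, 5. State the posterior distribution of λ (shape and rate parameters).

Total count ∑xᵢ = 27 over n = 3 minutes.
Gamma is conjugate to the Poisson likelihood: posterior is Gamma(shape = 9.9+27 = 36.9, rate = 2+3 = 5).

Posterior: Gamma(shape=36.9, rate=5)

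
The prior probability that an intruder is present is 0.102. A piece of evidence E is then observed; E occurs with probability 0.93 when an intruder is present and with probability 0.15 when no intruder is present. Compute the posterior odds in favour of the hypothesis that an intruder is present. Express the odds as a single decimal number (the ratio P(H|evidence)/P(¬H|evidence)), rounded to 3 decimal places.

Prior odds = 0.102/(1−0.102) = 0.11359. In log-odds, ln(0.11359) = -2.1752.
Add log likelihood ratio: ln(6.2000) = 1.8245.
Posterior log-odds = -0.35065, so posterior odds = exp(-0.35065) = 0.70423.

Posterior odds ≈ 0.704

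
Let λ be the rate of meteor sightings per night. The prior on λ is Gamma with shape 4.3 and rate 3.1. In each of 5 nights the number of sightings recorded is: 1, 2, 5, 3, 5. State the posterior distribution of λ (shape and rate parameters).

Posterior: Gamma(shape=20.3, rate=8.1)

Total count ∑xᵢ = 16 over n = 5 nights.
Gamma is conjugate to the Poisson likelihood: posterior is Gamma(shape = 4.3+16 = 20.3, rate = 3.1+5 = 8.1).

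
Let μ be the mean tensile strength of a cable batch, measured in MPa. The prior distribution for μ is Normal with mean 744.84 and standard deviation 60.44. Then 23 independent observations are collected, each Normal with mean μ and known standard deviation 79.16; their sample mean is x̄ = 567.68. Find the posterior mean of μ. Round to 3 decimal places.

With known σ, the Normal prior is conjugate. Weight on the data is w = (n/σ²)/(n/σ² + 1/τ₀²) = 0.00367042/(0.00367042+0.00027375) = 0.93059.
Posterior mean = w·x̄ + (1−w)·μ₀ = 0.93059·567.68 + 0.069406·744.84 = 579.976.

Posterior mean ≈ 579.976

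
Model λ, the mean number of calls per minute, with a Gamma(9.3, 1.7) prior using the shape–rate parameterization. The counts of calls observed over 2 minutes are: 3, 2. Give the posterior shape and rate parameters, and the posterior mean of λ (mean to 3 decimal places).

The Poisson likelihood adds the total count to the shape and the number of exposure periods to the rate. Here ∑xᵢ = 5 and n = 2, so shape 9.3→14.3 and rate 1.7→3.7.
Posterior mean = shape/rate = 14.3/3.7 = 3.865.

Posterior: Gamma(shape=14.3, rate=3.7); mean ≈ 3.865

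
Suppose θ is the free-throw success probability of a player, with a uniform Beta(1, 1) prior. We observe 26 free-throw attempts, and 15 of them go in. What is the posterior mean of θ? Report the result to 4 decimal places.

The binomial likelihood is conjugate to the Beta prior: with 15 successes and 11 failures, the posterior is Beta(1+15, 1+11) = Beta(16, 12).
E[θ | data] = 16/(16+12) = 0.5714.

Posterior mean ≈ 0.5714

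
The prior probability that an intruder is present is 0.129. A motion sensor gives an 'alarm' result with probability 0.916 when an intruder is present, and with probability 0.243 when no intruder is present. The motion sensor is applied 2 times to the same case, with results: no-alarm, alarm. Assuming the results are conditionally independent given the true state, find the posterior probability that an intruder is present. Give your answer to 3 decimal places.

Posterior P(H) ≈ 0.058

With H the event that an intruder is present, the joint likelihood of the observed sequence is P(data|H) = 0.084·0.916 = 0.076944 and P(data|¬H) = 0.757·0.243 = 0.18395.
Bayes: P(H|data) = 0.129·0.076944 / (0.129·0.076944 + 0.871·0.18395) = 0.0099258/0.17015 = 0.0583.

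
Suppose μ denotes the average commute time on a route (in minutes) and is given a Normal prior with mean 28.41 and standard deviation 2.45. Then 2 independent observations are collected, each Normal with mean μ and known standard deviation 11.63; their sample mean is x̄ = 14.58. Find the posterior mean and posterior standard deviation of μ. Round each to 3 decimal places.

Prior precision 1/τ₀² = 1/2.45² = 0.166597; data precision n/σ² = 2/11.63² = 0.0147867.
Posterior precision = 0.166597 + 0.0147867 = 0.181384, giving posterior SD = 1/√0.181384 = 2.348.
Posterior mean = (0.166597·28.41 + 0.0147867·14.58) / 0.181384 = 27.283.

Posterior mean ≈ 27.283; posterior SD ≈ 2.348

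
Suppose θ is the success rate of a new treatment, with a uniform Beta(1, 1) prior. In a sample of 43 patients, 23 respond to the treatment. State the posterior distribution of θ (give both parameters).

Posterior: Beta(24, 21)

Observing 23 successes and 20 failures updates Beta(1, 1) by adding the success and failure counts to the two shape parameters: α = 1+23 = 24, β = 1+20 = 21.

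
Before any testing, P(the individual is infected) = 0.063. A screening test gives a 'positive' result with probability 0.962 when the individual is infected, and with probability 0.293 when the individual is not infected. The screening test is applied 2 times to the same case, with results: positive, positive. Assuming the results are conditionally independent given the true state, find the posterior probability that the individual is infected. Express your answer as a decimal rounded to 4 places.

Let H be the event that the individual is infected; start with P(H) = 0.063. P('positive'|H) = 0.962, P('positive'|¬H) = 0.293.
Update on result 1 ('positive'): P(H) ← 0.962·0.0630 / (0.962·0.0630 + 0.293·0.9370) = 0.060606/0.33515 = 0.1808.
Update on result 2 ('positive'): P(H) ← 0.962·0.1808 / (0.962·0.1808 + 0.293·0.8192) = 0.17396/0.41398 = 0.4202.

Posterior P(H) ≈ 0.4202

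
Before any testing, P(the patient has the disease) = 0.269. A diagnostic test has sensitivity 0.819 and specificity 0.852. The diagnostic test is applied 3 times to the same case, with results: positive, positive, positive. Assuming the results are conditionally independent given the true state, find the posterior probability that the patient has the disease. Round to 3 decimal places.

Let H be the event that the patient has the disease; start with P(H) = 0.269. P('positive'|H) = 0.819, P('positive'|¬H) = 0.148.
Update on result 1 ('positive'): P(H) ← 0.819·0.2690 / (0.819·0.2690 + 0.148·0.7310) = 0.22031/0.32850 = 0.6707.
Update on result 2 ('positive'): P(H) ← 0.819·0.6707 / (0.819·0.6707 + 0.148·0.3293) = 0.54927/0.59801 = 0.9185.
Update on result 3 ('positive'): P(H) ← 0.819·0.9185 / (0.819·0.9185 + 0.148·0.0815) = 0.75225/0.76431 = 0.9842.

Posterior P(H) ≈ 0.984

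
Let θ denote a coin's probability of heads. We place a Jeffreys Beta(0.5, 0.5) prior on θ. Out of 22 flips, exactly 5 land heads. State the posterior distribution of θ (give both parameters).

Posterior: Beta(5.5, 17.5)

Observing 5 successes and 17 failures updates Beta(0.5, 0.5) by adding the success and failure counts to the two shape parameters: α = 0.5+5 = 5.5, β = 0.5+17 = 17.5.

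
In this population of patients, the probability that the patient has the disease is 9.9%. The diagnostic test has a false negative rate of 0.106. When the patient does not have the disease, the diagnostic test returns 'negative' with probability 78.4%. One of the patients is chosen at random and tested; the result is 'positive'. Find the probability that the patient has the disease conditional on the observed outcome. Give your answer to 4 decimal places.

Write H for 'the patient has the disease'. Prior odds H:¬H = 0.099/0.901 = 0.10988. For the 'positive' outcome, the likelihood ratio is 0.894/0.216 = 4.1389.
Posterior odds = 0.10988 × 4.1389 = 0.45477, so P(H|E) = 0.45477/(1+0.45477) = 0.3126.

P(H | E) ≈ 0.3126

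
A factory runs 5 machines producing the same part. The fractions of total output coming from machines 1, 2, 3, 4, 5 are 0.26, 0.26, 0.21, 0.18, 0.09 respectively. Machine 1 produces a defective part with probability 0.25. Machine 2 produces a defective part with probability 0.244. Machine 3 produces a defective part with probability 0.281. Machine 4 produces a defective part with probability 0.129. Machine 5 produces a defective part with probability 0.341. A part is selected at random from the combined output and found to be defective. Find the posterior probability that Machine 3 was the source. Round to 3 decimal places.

P(defective|M1) = 0.25; P(defective|M2) = 0.244; P(defective|M3) = 0.281; P(defective|M4) = 0.129; P(defective|M5) = 0.341.
Prior × likelihood for each source: 0.26·0.25=0.06500, 0.26·0.244=0.06344, 0.21·0.281=0.05901, 0.18·0.129=0.02322, 0.09·0.341=0.03069. Summing gives P(defective) = 0.24136.
P(Machine 3 | defective) = 0.05901 / 0.24136 = 0.244.

Posterior probability ≈ 0.244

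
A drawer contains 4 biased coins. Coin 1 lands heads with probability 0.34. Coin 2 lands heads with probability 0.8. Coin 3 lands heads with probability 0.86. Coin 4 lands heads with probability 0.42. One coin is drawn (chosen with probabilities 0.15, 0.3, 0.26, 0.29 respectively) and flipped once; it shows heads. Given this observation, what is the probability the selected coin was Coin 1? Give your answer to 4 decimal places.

Posterior probability ≈ 0.0801

Tabulate prior·likelihood by source: [1] prior 0.15, lik 0.34, product 0.05100; [2] prior 0.3, lik 0.8, product 0.2400; [3] prior 0.26, lik 0.86, product 0.2236; [4] prior 0.29, lik 0.42, product 0.1218.
Normalizing constant = 0.63640; the posterior for Coin 1 is its product over the sum, 0.05100/0.63640 = 0.0801.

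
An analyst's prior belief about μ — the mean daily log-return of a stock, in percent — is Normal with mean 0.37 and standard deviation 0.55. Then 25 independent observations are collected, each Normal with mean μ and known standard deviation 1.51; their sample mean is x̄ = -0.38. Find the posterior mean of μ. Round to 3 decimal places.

Posterior mean ≈ -0.206

Prior precision 1/τ₀² = 1/0.55² = 3.30579; data precision n/σ² = 25/1.51² = 10.9644.
Posterior precision = 3.30579 + 10.9644 = 14.2702.
Posterior mean = (3.30579·0.37 + 10.9644·-0.38) / 14.2702 = -0.206.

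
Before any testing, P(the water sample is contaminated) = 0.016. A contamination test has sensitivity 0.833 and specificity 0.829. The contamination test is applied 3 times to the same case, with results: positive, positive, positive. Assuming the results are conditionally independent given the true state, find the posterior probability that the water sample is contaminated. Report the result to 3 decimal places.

Let H be the event that the water sample is contaminated; start with P(H) = 0.016. P('positive'|H) = 0.833, P('positive'|¬H) = 0.171.
Update on result 1 ('positive'): P(H) ← 0.833·0.0160 / (0.833·0.0160 + 0.171·0.9840) = 0.013328/0.18159 = 0.0734.
Update on result 2 ('positive'): P(H) ← 0.833·0.0734 / (0.833·0.0734 + 0.171·0.9266) = 0.061138/0.21959 = 0.2784.
Update on result 3 ('positive'): P(H) ← 0.833·0.2784 / (0.833·0.2784 + 0.171·0.7216) = 0.23193/0.35532 = 0.6527.

Posterior P(H) ≈ 0.653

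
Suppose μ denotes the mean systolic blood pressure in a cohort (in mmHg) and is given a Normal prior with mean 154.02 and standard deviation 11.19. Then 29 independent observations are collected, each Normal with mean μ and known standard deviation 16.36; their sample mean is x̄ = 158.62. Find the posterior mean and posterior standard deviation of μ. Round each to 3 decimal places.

With known σ, the Normal prior is conjugate. Weight on the data is w = (n/σ²)/(n/σ² + 1/τ₀²) = 0.108351/(0.108351+0.00798619) = 0.93135.
Posterior mean = w·x̄ + (1−w)·μ₀ = 0.93135·158.62 + 0.068647·154.02 = 158.304. Posterior variance = 1/(0.108351+0.00798619) = 8.59573, so SD = 2.932.

Posterior mean ≈ 158.304; posterior SD ≈ 2.932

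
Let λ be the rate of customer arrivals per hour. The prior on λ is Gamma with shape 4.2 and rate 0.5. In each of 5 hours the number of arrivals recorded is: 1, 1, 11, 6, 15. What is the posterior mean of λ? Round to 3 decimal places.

Posterior mean ≈ 6.945

The Poisson likelihood adds the total count to the shape and the number of exposure periods to the rate. Here ∑xᵢ = 34 and n = 5, so shape 4.2→38.2 and rate 0.5→5.5.
E[λ | data] = 38.2/5.5 = 6.945.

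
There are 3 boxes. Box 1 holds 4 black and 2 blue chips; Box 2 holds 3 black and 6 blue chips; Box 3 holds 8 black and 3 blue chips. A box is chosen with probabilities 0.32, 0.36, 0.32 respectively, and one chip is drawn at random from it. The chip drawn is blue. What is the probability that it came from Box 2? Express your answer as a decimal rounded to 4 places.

Posterior probability ≈ 0.5531

P(blue|Box 1) = 0.3333; P(blue|Box 2) = 0.6667; P(blue|Box 3) = 0.2727.
Prior × likelihood for each source: 0.32·0.3333=0.1067, 0.36·0.6667=0.2400, 0.32·0.2727=0.08727. Summing gives P(blue) = 0.43394.
P(Box 2 | blue) = 0.2400 / 0.43394 = 0.5531.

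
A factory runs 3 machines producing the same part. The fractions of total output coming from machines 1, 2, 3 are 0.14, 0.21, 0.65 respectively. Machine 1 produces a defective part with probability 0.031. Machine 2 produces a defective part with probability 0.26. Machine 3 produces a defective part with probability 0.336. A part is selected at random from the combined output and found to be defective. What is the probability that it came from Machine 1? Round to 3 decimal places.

P(defective|M1) = 0.031; P(defective|M2) = 0.26; P(defective|M3) = 0.336.
Prior × likelihood for each source: 0.14·0.031=0.004340, 0.21·0.26=0.05460, 0.65·0.336=0.2184. Summing gives P(defective) = 0.27734.
P(Machine 1 | defective) = 0.004340 / 0.27734 = 0.016.

Posterior probability ≈ 0.016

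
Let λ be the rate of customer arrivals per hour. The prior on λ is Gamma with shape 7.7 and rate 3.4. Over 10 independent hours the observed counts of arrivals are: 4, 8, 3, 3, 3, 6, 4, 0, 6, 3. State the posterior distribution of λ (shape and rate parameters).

The Poisson likelihood adds the total count to the shape and the number of exposure periods to the rate. Here ∑xᵢ = 40 and n = 10, so shape 7.7→47.7 and rate 3.4→13.4.

Posterior: Gamma(shape=47.7, rate=13.4)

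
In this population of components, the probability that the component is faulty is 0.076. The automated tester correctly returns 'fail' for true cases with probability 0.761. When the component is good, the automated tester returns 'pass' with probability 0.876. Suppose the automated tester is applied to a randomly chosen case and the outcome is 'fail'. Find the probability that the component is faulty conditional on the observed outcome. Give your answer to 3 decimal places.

P(H | E) ≈ 0.335

Let H be the event that the component is faulty. P(H) = 0.076, so P(¬H) = 0.924. With E the 'fail' result, P(E|H) = 0.761 and P(E|¬H) = 0.124.
P(E) = 0.761·0.076 + 0.124·0.924 = 0.057836 + 0.11458 = 0.17241.
By Bayes' theorem, P(H|E) = 0.057836 / 0.17241 = 0.335.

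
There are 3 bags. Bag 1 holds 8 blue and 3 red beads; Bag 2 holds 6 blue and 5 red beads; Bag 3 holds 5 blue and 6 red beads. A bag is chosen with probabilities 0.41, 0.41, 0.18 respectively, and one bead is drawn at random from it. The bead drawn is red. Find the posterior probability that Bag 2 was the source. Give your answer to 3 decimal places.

P(red|Bag 1) = 0.2727; P(red|Bag 2) = 0.4545; P(red|Bag 3) = 0.5455.
Prior × likelihood for each source: 0.41·0.2727=0.1118, 0.41·0.4545=0.1864, 0.18·0.5455=0.09818. Summing gives P(red) = 0.39636.
P(Bag 2 | red) = 0.1864 / 0.39636 = 0.470.

Posterior probability ≈ 0.470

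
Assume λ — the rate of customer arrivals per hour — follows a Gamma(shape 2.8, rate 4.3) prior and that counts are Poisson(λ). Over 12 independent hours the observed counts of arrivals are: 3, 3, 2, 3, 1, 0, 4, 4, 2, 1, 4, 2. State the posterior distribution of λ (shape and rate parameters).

The Poisson likelihood adds the total count to the shape and the number of exposure periods to the rate. Here ∑xᵢ = 29 and n = 12, so shape 2.8→31.8 and rate 4.3→16.3.

Posterior: Gamma(shape=31.8, rate=16.3)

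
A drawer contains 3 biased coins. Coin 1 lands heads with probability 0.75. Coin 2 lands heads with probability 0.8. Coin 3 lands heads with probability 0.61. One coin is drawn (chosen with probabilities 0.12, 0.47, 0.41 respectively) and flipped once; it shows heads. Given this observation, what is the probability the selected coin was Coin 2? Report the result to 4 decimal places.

Tabulate prior·likelihood by source: [1] prior 0.12, lik 0.75, product 0.09000; [2] prior 0.47, lik 0.8, product 0.3760; [3] prior 0.41, lik 0.61, product 0.2501.
Normalizing constant = 0.71610; the posterior for Coin 2 is its product over the sum, 0.3760/0.71610 = 0.5251.

Posterior probability ≈ 0.5251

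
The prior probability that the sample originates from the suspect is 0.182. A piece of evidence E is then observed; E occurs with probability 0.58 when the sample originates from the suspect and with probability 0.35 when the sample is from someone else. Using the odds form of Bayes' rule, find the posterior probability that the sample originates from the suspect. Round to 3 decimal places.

Prior odds = 0.182/(1−0.182) = 0.22249. In log-odds, ln(0.22249) = -1.5029.
Add log likelihood ratio: ln(1.6571) = 0.50509.
Posterior log-odds = -0.99776, so posterior odds = exp(-0.99776) = 0.36870. Converting, P(H|E) = 0.36870/1.3687 = 0.269.

Posterior probability ≈ 0.269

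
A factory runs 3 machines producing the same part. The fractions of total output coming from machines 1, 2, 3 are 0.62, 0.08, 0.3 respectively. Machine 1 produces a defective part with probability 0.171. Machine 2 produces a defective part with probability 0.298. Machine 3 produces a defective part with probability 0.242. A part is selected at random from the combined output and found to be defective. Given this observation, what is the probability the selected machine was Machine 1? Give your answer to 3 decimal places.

Posterior probability ≈ 0.524

Tabulate prior·likelihood by source: [1] prior 0.62, lik 0.171, product 0.1060; [2] prior 0.08, lik 0.298, product 0.02384; [3] prior 0.3, lik 0.242, product 0.07260.
Normalizing constant = 0.20246; the posterior for Machine 1 is its product over the sum, 0.1060/0.20246 = 0.524.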